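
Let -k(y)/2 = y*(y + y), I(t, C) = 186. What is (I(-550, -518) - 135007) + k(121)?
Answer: -193385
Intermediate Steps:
k(y) = -4*y² (k(y) = -2*y*(y + y) = -2*y*2*y = -4*y²)
(I(-550, -518) - 135007) + k(121) = (186 - 135007) - 4*121² = -134821 - 4*14641 = -134821 - 58564 = -193385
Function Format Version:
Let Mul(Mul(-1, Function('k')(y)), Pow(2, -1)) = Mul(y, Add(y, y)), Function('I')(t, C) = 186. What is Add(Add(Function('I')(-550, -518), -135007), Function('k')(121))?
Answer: -193385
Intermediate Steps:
Function('k')(y) = Mul(-4, Pow(y, 2)) (Function('k')(y) = Mul(-2, Mul(y, Add(y, y))) = Mul(-2, Mul(y, Mul(2, y))) = Mul(-2, Mul(2, Pow(y, 2))) = Mul(-4, Pow(y, 2)))
Add(Add(Function('I')(-550, -518), -135007), Function('k')(121)) = Add(Add(186, -135007), Mul(-4, Pow(121, 2))) = Add(-134821, Mul(-4, 14641)) = Add(-134821, -58564) = -193385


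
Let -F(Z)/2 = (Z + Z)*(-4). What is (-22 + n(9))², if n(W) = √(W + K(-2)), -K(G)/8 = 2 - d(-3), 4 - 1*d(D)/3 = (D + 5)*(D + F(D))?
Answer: (22 - √2537)² ≈ 804.78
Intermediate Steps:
F(Z) = 16*Z (F(Z) = -2*(Z + Z)*(-4) = -2*2*Z*(-4) = -(-16)*Z = 16*Z)
d(D) = 12 - 51*D*(5 + D) (d(D) = 12 - 3*(D + 5)*(D + 16*D) = 12 - 3*(5 + D)*17*D = 12 - 51*D*(5 + D))
K(G) = 2528 (K(G) = -8*(2 - (12 - 255*(-3) - 51*(-3)²)) = -8*(2 - (12 + 765 - 51*9)) = -8*(2 - (12 + 765 - 459)) = -8*(2 - 1*318) = -8*(2 - 318) = -8*(-316) = 2528)
n(W) = √(2528 + W) (n(W) = √(W + 2528) = √(2528 + W))
(-22 + n(9))² = (-22 + √(2528 + 9))² = (-22 + √2537)²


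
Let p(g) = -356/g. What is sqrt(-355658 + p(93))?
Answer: 5*I*sqrt(123044766)/93 ≈ 596.37*I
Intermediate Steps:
sqrt(-355658 + p(93)) = sqrt(-355658 - 356/93) = sqrt(-33076550/93) = 5*I*sqrt(123044766)/93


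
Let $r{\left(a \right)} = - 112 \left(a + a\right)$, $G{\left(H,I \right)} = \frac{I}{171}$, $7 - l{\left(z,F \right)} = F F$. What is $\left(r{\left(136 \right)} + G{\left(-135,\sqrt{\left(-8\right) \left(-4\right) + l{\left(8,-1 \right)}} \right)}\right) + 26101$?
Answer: $-4363 + \frac{\sqrt{38}}{171} \approx -4363.0$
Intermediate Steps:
$l{\left(z,F \right)} = 7 - F^{2}$ ($l{\left(z,F \right)} = 7 - F F = 7 - F^{2}$)
$G{\left(H,I \right)} = \frac{I}{171}$ ($G{\left(H,I \right)} = I \frac{1}{171} = \frac{I}{171}$)
$r{\left(a \right)} = - 224 a$ ($r{\left(a \right)} = - 112 \cdot 2 a = - 224 a$)
$\left(r{\left(136 \right)} + G{\left(-135,\sqrt{\left(-8\right) \left(-4\right) + l{\left(8,-1 \right)}} \right)}\right) + 26101 = \left(\left(-224\right) 136 + \frac{\sqrt{\left(-8\right) \left(-4\right) + \left(7 - \left(-1\right)^{2}\right)}}{171}\right) + 26101 = \left(-30464 + \frac{\sqrt{32 + \left(7 - 1\right)}}{171}\right) + 26101 = \left(-30464 + \frac{\sqrt{32 + 6}}{171}\right) + 26101 = \left(-30464 + \frac{\sqrt{38}}{171}\right) + 26101 = -4363 + \frac{\sqrt{38}}{171}$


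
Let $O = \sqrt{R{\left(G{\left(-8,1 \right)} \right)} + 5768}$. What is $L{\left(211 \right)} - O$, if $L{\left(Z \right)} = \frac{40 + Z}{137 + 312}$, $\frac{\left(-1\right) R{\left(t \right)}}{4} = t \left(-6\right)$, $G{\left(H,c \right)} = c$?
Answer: $\frac{251}{449} - 4 \sqrt{362} \approx -75.546$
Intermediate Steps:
$R{\left(t \right)} = 24 t$ ($R{\left(t \right)} = - 4 t \left(-6\right) = - 4 \left(- 6 t\right) = 24 t$)
$L{\left(Z \right)} = \frac{40}{449} + \frac{Z}{449}$ ($L{\left(Z \right)} = \frac{40 + Z}{449} = \left(40 + Z\right) \frac{1}{449} = \frac{40}{449} + \frac{Z}{449}$)
$O = 4 \sqrt{362}$ ($O = \sqrt{24 \cdot 1 + 5768} = \sqrt{24 + 5768} = \sqrt{5792} = 4 \sqrt{362} \approx 76.105$)
$L{\left(211 \right)} - O = \left(\frac{40}{449} + \frac{1}{449} \cdot 211\right) - 4 \sqrt{362} = \left(\frac{40}{449} + \frac{211}{449}\right) - 4 \sqrt{362} = \frac{251}{449} - 4 \sqrt{362}$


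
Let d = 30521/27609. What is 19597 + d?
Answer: 541084094/27609 ≈ 19598.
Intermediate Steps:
d = 30521/27609 (d = 30521*(1/27609) = 30521/27609 ≈ 1.1055)
19597 + d = 19597 + 30521/27609 = 541084094/27609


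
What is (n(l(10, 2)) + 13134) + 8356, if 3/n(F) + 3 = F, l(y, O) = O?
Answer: 21487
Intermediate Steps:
n(F) = 3/(-3 + F)
(n(l(10, 2)) + 13134) + 8356 = (3/(-3 + 2) + 13134) + 8356 = (3/(-1) + 13134) + 8356 = (3*(-1) + 13134) + 8356 = (-3 + 13134) + 8356 = 13131 + 8356 = 21487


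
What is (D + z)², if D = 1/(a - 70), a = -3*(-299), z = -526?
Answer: 189225870001/683929 ≈ 2.7667e+5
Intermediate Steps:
a = 897
D = 1/827 (D = 1/(897 - 70) = 1/827 ≈ 0.0012092)
(D + z)² = (1/827 - 526)² = (-435001/827)² = 189225870001/683929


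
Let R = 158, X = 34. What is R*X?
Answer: 5372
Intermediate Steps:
R*X = 158*34 = 5372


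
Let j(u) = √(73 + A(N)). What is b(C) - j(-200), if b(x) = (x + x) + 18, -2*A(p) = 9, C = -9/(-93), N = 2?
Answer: 564/31 - √274/2 ≈ 9.9171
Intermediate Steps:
C = 3/31 (C = -9*(-1/93) = 3/31 ≈ 0.096774)
A(p) = -9/2 (A(p) = -½*9 = -9/2)
b(x) = 18 + 2*x (b(x) = 2*x + 18 = 18 + 2*x)
j(u) = √274/2 (j(u) = √(73 - 9/2) = √(137/2) = √274/2)
b(C) - j(-200) = (18 + 2*(3/31)) - √274/2 = (18 + 6/31) - √274/2 = 564/31 - √274/2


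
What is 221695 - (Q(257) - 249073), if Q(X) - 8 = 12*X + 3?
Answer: 467673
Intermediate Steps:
Q(X) = 11 + 12*X (Q(X) = 8 + (12*X + 3) = 8 + (3 + 12*X) = 11 + 12*X)
221695 - (Q(257) - 249073) = 221695 - ((11 + 12*257) - 249073) = 221695 - ((11 + 3084) - 249073) = 221695 - (3095 - 249073) = 221695 - 1*(-245978) = 221695 + 245978 = 467673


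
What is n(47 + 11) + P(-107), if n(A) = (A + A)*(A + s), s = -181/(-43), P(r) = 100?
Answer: 314600/43 ≈ 7316.3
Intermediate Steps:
s = 181/43 (s = -181*(-1/43) = 181/43 ≈ 4.2093)
n(A) = 2*A*(181/43 + A) (n(A) = (A + A)*(A + 181/43) = (2*A)*(181/43 + A) = 2*A*(181/43 + A))
n(47 + 11) + P(-107) = 2*(47 + 11)*(181 + 43*(47 + 11))/43 + 100 = (2/43)*58*(181 + 43*58) + 100 = (2/43)*58*(181 + 2494) + 100 = (2/43)*58*2675 + 100 = 310300/43 + 100 = 314600/43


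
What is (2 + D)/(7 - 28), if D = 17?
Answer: -19/21 ≈ -0.90476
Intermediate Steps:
(2 + D)/(7 - 28) = (2 + 17)/(7 - 28) = 19/(-21) = 19*(-1/21) = -19/21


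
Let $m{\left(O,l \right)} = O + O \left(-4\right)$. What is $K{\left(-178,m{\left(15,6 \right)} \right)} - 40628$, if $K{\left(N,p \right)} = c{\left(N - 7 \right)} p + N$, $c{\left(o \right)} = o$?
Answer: $-32481$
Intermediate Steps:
$m{\left(O,l \right)} = - 3 O$ ($m{\left(O,l \right)} = O - 4 O = - 3 O$)
$K{\left(N,p \right)} = N + p \left(-7 + N\right)$ ($K{\left(N,p \right)} = \left(N - 7\right) p + N = \left(-7 + N\right) p + N = p \left(-7 + N\right) + N = N + p \left(-7 + N\right)$)
$K{\left(-178,m{\left(15,6 \right)} \right)} - 40628 = \left(-178 + \left(-3\right) 15 \left(-7 - 178\right)\right) - 40628 = \left(-178 - -8325\right) - 40628 = \left(-178 + 8325\right) - 40628 = 8147 - 40628 = -32481$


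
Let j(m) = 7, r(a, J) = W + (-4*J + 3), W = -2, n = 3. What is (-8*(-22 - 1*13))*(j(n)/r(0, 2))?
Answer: -280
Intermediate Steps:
r(a, J) = 1 - 4*J (r(a, J) = -2 + (-4*J + 3) = -2 + (3 - 4*J) = 1 - 4*J)
(-8*(-22 - 1*13))*(j(n)/r(0, 2)) = (-8*(-22 - 1*13))*(7/(1 - 4*2)) = (-8*(-22 - 13))*(7/(1 - 8)) = (-8*(-35))*(7/(-7)) = 280*(7*(-⅐)) = 280*(-1) = -280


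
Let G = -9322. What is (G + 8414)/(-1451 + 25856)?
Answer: -908/24405 ≈ -0.037205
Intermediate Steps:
(G + 8414)/(-1451 + 25856) = (-9322 + 8414)/(-1451 + 25856) = -908/24405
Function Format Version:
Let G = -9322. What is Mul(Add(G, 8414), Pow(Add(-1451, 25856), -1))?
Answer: Rational(-908, 24405) ≈ -0.037205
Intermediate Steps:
Mul(Add(G, 8414), Pow(Add(-1451, 25856), -1)) = Mul(Add(-9322, 8414), Pow(Add(-1451, 25856), -1)) = Mul(-908, Pow(24405, -1)) = Mul(-908, Rational(1, 24405)) = Rational(-908, 24405)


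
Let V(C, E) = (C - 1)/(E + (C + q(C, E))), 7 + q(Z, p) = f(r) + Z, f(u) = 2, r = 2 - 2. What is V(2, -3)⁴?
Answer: 1/256 ≈ 0.0039063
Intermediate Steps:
r = 0
q(Z, p) = -5 + Z (q(Z, p) = -7 + (2 + Z) = -5 + Z)
V(C, E) = (-1 + C)/(-5 + E + 2*C) (V(C, E) = (C - 1)/(E + (C + (-5 + C))) = (-1 + C)/(E + (-5 + 2*C)) = (-1 + C)/(-5 + E + 2*C))
V(2, -3)⁴ = ((-1 + 2)/(-5 - 3 + 2*2))⁴ = (1/(-5 - 3 + 4))⁴ = (1/(-4))⁴ = (-¼*1)⁴ = (-¼)⁴ = 1/256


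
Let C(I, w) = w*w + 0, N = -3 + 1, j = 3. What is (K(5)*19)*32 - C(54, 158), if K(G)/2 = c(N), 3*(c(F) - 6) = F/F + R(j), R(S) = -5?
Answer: -57868/3 ≈ -19289.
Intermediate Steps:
N = -2
c(F) = 14/3 (c(F) = 6 + (F/F - 5)/3 = 6 + (1 - 5)/3 = 6 + (⅓)*(-4) = 6 - 4/3 = 14/3)
C(I, w) = w² (C(I, w) = w² + 0 = w²)
K(G) = 28/3 (K(G) = 2*(14/3) = 28/3)
(K(5)*19)*32 - C(54, 158) = ((28/3)*19)*32 - 1*158² = (532/3)*32 - 1*24964 = 17024/3 - 24964 = -57868/3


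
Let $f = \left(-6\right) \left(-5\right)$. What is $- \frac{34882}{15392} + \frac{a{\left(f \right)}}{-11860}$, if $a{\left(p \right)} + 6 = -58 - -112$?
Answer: $- \frac{51804917}{22818640} \approx -2.2703$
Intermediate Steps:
$f = 30$
$a{\left(p \right)} = 48$ ($a{\left(p \right)} = -6 - -54 = -6 + \left(-58 + 112\right) = -6 + 54 = 48$)
$- \frac{34882}{15392} + \frac{a{\left(f \right)}}{-11860} = - \frac{34882}{15392} + \frac{48}{-11860} = \left(-34882\right) \frac{1}{15392} + 48 \left(- \frac{1}{11860}\right) = - \frac{17441}{7696} - \frac{12}{2965} = - \frac{51804917}{22818640}$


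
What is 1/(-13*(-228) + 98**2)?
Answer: 1/12568 ≈ 7.9567e-5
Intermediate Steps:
1/(-13*(-228) + 98**2) = 1/(2964 + 9604) = 1/12568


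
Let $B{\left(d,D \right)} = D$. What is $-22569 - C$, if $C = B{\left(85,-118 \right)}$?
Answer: $-22451$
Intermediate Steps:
$C = -118$
$-22569 - C = -22569 - -118 = -22569 + 118 = -22451$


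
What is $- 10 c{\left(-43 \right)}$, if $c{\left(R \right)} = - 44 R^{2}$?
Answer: $813560$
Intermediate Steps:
$- 10 c{\left(-43 \right)} = - 10 \left(- 44 \left(-43\right)^{2}\right) = - 10 \left(\left(-44\right) 1849\right) = \left(-10\right) \left(-81356\right) = 813560$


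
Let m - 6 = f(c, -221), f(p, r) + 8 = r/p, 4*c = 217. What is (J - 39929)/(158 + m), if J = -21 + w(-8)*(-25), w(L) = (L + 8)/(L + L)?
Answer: -4334575/16484 ≈ -262.96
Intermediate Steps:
w(L) = (8 + L)/(2*L) (w(L) = (8 + L)/((2*L)) = (8 + L)*(1/(2*L)) = (8 + L)/(2*L))
c = 217/4 (c = (¼)*217 = 217/4 ≈ 54.250)
f(p, r) = -8 + r/p
m = -1318/217 (m = 6 + (-8 - 221/217/4) = 6 + (-8 - 221*4/217) = 6 + (-8 - 884/217) = 6 - 2620/217 = -1318/217 ≈ -6.0737)
J = -21 (J = -21 + ((½)*(8 - 8)/(-8))*(-25) = -21 + ((½)*(-⅛)*0)*(-25) = -21 + 0*(-25) = -21 + 0 = -21)
(J - 39929)/(158 + m) = (-21 - 39929)/(158 - 1318/217) = -39950/32968/217 = -39950*217/32968 = -4334575/16484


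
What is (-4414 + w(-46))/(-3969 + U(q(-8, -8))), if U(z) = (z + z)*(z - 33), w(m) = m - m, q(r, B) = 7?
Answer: 4414/4333 ≈ 1.0187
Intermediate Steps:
w(m) = 0
U(z) = 2*z*(-33 + z) (U(z) = (2*z)*(-33 + z) = 2*z*(-33 + z))
(-4414 + w(-46))/(-3969 + U(q(-8, -8))) = (-4414 + 0)/(-3969 + 2*7*(-33 + 7)) = -4414/(-3969 + 2*7*(-26)) = -4414/(-3969 - 364) = -4414/(-4333) = -4414*(-1/4333) = 4414/4333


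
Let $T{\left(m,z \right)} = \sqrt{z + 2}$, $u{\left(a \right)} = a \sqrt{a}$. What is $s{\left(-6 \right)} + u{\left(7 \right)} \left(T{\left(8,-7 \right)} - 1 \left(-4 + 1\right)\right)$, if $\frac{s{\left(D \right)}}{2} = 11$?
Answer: $22 + 7 \sqrt{7} \left(3 + i \sqrt{5}\right) \approx 77.561 + 41.413 i$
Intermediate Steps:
$u{\left(a \right)} = a^{\frac{3}{2}}$
$s{\left(D \right)} = 22$ ($s{\left(D \right)} = 2 \cdot 11 = 22$)
$T{\left(m,z \right)} = \sqrt{2 + z}$
$s{\left(-6 \right)} + u{\left(7 \right)} \left(T{\left(8,-7 \right)} - 1 \left(-4 + 1\right)\right) = 22 + 7^{\frac{3}{2}} \left(\sqrt{2 - 7} - 1 \left(-4 + 1\right)\right) = 22 + 7 \sqrt{7} \left(\sqrt{-5} - 1 \left(-3\right)\right) = 22 + 7 \sqrt{7} \left(i \sqrt{5} - -3\right) = 22 + 7 \sqrt{7} \left(i \sqrt{5} + 3\right) = 22 + 7 \sqrt{7} \left(3 + i \sqrt{5}\right)$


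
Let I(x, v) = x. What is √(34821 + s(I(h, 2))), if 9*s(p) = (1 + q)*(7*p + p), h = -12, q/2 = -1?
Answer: √313485/3 ≈ 186.63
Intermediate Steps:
q = -2 (q = 2*(-1) = -2)
s(p) = -8*p/9 (s(p) = ((1 - 2)*(7*p + p))/9 = (-8*p)/9 = -8*p/9)
√(34821 + s(I(h, 2))) = √(34821 - 8/9*(-12)) = √(34821 + 32/3) = √(104495/3) = √313485/3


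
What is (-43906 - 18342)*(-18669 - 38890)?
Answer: 3582932632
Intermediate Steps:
(-43906 - 18342)*(-18669 - 38890) = -62248*(-57559) = 3582932632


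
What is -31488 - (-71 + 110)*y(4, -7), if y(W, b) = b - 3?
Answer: -31098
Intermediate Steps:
y(W, b) = -3 + b
-31488 - (-71 + 110)*y(4, -7) = -31488 - (-71 + 110)*(-3 - 7) = -31488 - 39*(-10) = -31488 - 1*(-390) = -31488 + 390 = -31098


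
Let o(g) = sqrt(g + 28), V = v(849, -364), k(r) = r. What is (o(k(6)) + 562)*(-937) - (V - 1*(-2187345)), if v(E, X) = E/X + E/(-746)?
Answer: -368476454713/135772 - 937*sqrt(34) ≈ -2.7194e+6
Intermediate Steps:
v(E, X) = -E/746 + E/X (v(E, X) = E/X + E*(-1/746) = E/X - E/746 = -E/746 + E/X)
V = -471195/135772 (V = -1/746*849 + 849/(-364) = -849/746 + 849*(-1/364) = -849/746 - 849/364 = -471195/135772 ≈ -3.4705)
o(g) = sqrt(28 + g)
(o(k(6)) + 562)*(-937) - (V - 1*(-2187345)) = (sqrt(28 + 6) + 562)*(-937) - (-471195/135772 - 1*(-2187345)) = (sqrt(34) + 562)*(-937) - (-471195/135772 + 2187345) = (562 + sqrt(34))*(-937) - 1*296979734145/135772 = (-526594 - 937*sqrt(34)) - 296979734145/135772 = -368476454713/135772 - 937*sqrt(34)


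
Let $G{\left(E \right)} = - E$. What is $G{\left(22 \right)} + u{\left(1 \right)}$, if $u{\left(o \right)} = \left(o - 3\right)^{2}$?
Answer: $-18$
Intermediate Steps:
$u{\left(o \right)} = \left(-3 + o\right)^{2}$
$G{\left(22 \right)} + u{\left(1 \right)} = \left(-1\right) 22 + \left(-3 + 1\right)^{2} = -22 + \left(-2\right)^{2} = -22 + 4 = -18$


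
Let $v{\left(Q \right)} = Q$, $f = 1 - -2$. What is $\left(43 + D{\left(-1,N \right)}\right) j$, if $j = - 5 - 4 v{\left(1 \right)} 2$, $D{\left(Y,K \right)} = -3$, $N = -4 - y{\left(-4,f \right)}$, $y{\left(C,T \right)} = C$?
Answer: $1600$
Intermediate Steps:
$f = 3$ ($f = 1 + 2 = 3$)
$N = 0$ ($N = -4 - -4 = -4 + 4 = 0$)
$j = 40$ ($j = - 5 \left(-4\right) 1 \cdot 2 = - 5 \left(\left(-4\right) 2\right) = \left(-5\right) \left(-8\right) = 40$)
$\left(43 + D{\left(-1,N \right)}\right) j = \left(43 - 3\right) 40 = 40 \cdot 40 = 1600$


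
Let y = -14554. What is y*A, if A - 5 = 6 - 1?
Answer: -145540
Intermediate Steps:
A = 10 (A = 5 + (6 - 1) = 5 + 5 = 10)
y*A = -14554*10 = -145540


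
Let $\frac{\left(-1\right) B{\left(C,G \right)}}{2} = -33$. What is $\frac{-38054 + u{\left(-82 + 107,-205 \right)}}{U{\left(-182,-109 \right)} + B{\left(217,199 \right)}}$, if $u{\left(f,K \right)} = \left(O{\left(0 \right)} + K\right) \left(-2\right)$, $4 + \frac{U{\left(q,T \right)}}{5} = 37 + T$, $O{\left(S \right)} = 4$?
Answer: $\frac{18826}{157} \approx 119.91$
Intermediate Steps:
$U{\left(q,T \right)} = 165 + 5 T$ ($U{\left(q,T \right)} = -20 + 5 \left(37 + T\right) = -20 + \left(185 + 5 T\right) = 165 + 5 T$)
$B{\left(C,G \right)} = 66$ ($B{\left(C,G \right)} = \left(-2\right) \left(-33\right) = 66$)
$u{\left(f,K \right)} = -8 - 2 K$ ($u{\left(f,K \right)} = \left(4 + K\right) \left(-2\right) = -8 - 2 K$)
$\frac{-38054 + u{\left(-82 + 107,-205 \right)}}{U{\left(-182,-109 \right)} + B{\left(217,199 \right)}} = \frac{-38054 - -402}{\left(165 + 5 \left(-109\right)\right) + 66} = \frac{-38054 + \left(-8 + 410\right)}{\left(165 - 545\right) + 66} = \frac{-38054 + 402}{-380 + 66} = - \frac{37652}{-314} = \left(-37652\right) \left(- \frac{1}{314}\right) = \frac{18826}{157}$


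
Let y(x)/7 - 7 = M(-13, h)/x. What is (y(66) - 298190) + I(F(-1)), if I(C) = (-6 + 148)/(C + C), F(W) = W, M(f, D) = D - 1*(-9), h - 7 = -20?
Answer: -9841010/33 ≈ -2.9821e+5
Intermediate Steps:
h = -13 (h = 7 - 20 = -13)
M(f, D) = 9 + D (M(f, D) = D + 9 = 9 + D)
y(x) = 49 - 28/x (y(x) = 49 + 7*((9 - 13)/x) = 49 + 7*(-4/x) = 49 - 28/x)
I(C) = 71/C (I(C) = 142/((2*C)) = 142*(1/(2*C)) = 71/C)
(y(66) - 298190) + I(F(-1)) = ((49 - 28/66) - 298190) + 71/(-1) = ((49 - 28*1/66) - 298190) + 71*(-1) = ((49 - 14/33) - 298190) - 71 = (1603/33 - 298190) - 71 = -9838667/33 - 71 = -9841010/33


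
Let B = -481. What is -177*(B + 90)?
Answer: 69207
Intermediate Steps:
-177*(B + 90) = -177*(-481 + 90) = -177*(-391) = 69207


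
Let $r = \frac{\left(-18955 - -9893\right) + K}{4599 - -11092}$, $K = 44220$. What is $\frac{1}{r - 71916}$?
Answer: $- \frac{15691}{1128398798} \approx -1.3906 \cdot 10^{-5}$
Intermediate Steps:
$r = \frac{35158}{15691}$ ($r = \frac{\left(-18955 - -9893\right) + 44220}{4599 - -11092} = \frac{\left(-18955 + 9893\right) + 44220}{4599 + 11092} = \frac{-9062 + 44220}{15691} = 35158 \cdot \frac{1}{15691} = \frac{35158}{15691} \approx 2.2406$)
$\frac{1}{r - 71916} = \frac{1}{\frac{35158}{15691} - 71916} = \frac{1}{- \frac{1128398798}{15691}} = - \frac{15691}{1128398798}$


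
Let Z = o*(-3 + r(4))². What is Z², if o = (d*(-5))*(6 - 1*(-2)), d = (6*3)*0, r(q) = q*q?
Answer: 0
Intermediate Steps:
r(q) = q²
d = 0 (d = 18*0 = 0)
o = 0 (o = (0*(-5))*(6 - 1*(-2)) = 0*(6 + 2) = 0*8 = 0)
Z = 0 (Z = 0*(-3 + 4²)² = 0*(-3 + 16)² = 0*13² = 0*169 = 0)
Z² = 0² = 0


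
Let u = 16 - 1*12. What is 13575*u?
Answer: 54300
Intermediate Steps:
u = 4 (u = 16 - 12 = 4)
13575*u = 13575*4 = 54300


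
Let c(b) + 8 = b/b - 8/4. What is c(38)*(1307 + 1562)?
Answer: -25821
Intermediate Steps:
c(b) = -9 (c(b) = -8 + (b/b - 8/4) = -8 + (1 - 8*1/4) = -8 + (1 - 2) = -8 - 1 = -9)
c(38)*(1307 + 1562) = -9*(1307 + 1562) = -9*2869 = -25821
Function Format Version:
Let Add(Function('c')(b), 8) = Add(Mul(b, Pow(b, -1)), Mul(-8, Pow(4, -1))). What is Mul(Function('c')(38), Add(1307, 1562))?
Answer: -25821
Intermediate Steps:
Function('c')(b) = -9 (Function('c')(b) = Add(-8, Add(Mul(b, Pow(b, -1)), Mul(-8, Pow(4, -1)))) = Add(-8, Add(1, Mul(-8, Rational(1, 4)))) = Add(-8, Add(1, -2)) = Add(-8, -1) = -9)
Mul(Function('c')(38), Add(1307, 1562)) = Mul(-9, Add(1307, 1562)) = Mul(-9, 2869) = -25821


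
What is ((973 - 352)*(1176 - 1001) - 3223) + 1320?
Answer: 106772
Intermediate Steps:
((973 - 352)*(1176 - 1001) - 3223) + 1320 = (621*175 - 3223) + 1320 = (108675 - 3223) + 1320 = 105452 + 1320 = 106772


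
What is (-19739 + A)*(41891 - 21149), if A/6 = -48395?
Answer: -6432280878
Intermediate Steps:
A = -290370 (A = 6*(-48395) = -290370)
(-19739 + A)*(41891 - 21149) = (-19739 - 290370)*(41891 - 21149) = -310109*20742 = -6432280878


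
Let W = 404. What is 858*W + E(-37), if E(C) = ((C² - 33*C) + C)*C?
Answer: 252171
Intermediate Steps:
E(C) = C*(C² - 32*C) (E(C) = (C² - 32*C)*C = C*(C² - 32*C))
858*W + E(-37) = 858*404 + (-37)²*(-32 - 37) = 346632 + 1369*(-69) = 346632 - 94461 = 252171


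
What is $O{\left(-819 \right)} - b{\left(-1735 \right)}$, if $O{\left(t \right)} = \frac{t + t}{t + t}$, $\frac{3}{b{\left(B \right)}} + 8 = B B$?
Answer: $\frac{3010214}{3010217} \approx 1.0$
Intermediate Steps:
$b{\left(B \right)} = \frac{3}{-8 + B^{2}}$ ($b{\left(B \right)} = \frac{3}{-8 + B B} = \frac{3}{-8 + B^{2}}$)
$O{\left(t \right)} = 1$ ($O{\left(t \right)} = \frac{2 t}{2 t} = 2 t \frac{1}{2 t} = 1$)
$O{\left(-819 \right)} - b{\left(-1735 \right)} = 1 - \frac{3}{-8 + \left(-1735\right)^{2}} = 1 - \frac{3}{-8 + 3010225} = 1 - \frac{3}{3010217} = \frac{3010214}{3010217}$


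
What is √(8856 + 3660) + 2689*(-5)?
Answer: -13445 + 2*√3129 ≈ -13333.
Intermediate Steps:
√(8856 + 3660) + 2689*(-5) = √12516 - 13445 = 2*√3129 - 13445 = -13445 + 2*√3129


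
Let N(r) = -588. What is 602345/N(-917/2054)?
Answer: -602345/588 ≈ -1024.4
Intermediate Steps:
602345/N(-917/2054) = 602345/(-588) = 602345*(-1/588) = -602345/588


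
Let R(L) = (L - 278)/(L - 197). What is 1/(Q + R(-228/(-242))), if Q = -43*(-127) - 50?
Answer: 23723/128398677 ≈ 0.00018476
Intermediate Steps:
R(L) = (-278 + L)/(-197 + L)
Q = 5411 (Q = 5461 - 50 = 5411)
1/(Q + R(-228/(-242))) = 1/(5411 + (-278 - 228/(-242))/(-197 - 228/(-242))) = 1/(5411 + (-278 - 228*(-1/242))/(-197 - 228*(-1/242))) = 1/(5411 + (-278 + 114/121)/(-197 + 114/121)) = 1/(5411 - 33524/121/(-23723/121)) = 1/(5411 - 121/23723*(-33524/121)) = 1/(5411 + 33524/23723) = 1/(128398677/23723) = 23723/128398677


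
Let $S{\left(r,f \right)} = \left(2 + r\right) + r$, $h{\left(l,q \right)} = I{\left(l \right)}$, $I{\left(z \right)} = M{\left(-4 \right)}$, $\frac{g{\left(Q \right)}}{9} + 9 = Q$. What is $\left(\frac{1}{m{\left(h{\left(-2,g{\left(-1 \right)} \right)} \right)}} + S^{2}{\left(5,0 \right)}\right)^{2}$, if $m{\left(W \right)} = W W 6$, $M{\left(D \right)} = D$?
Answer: $\frac{191130625}{9216} \approx 20739.0$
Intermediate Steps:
$g{\left(Q \right)} = -81 + 9 Q$
$I{\left(z \right)} = -4$
$h{\left(l,q \right)} = -4$
$m{\left(W \right)} = 6 W^{2}$ ($m{\left(W \right)} = W^{2} \cdot 6 = 6 W^{2}$)
$S{\left(r,f \right)} = 2 + 2 r$
$\left(\frac{1}{m{\left(h{\left(-2,g{\left(-1 \right)} \right)} \right)}} + S^{2}{\left(5,0 \right)}\right)^{2} = \left(\frac{1}{6 \left(-4\right)^{2}} + \left(2 + 2 \cdot 5\right)^{2}\right)^{2} = \left(\frac{1}{6 \cdot 16} + \left(2 + 10\right)^{2}\right)^{2} = \left(\frac{1}{96} + 12^{2}\right)^{2} = \left(\frac{1}{96} + 144\right)^{2} = \left(\frac{13825}{96}\right)^{2} = \frac{191130625}{9216}$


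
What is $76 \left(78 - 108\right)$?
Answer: $-2280$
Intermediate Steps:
$76 \left(78 - 108\right) = 76 \left(-30\right) = -2280$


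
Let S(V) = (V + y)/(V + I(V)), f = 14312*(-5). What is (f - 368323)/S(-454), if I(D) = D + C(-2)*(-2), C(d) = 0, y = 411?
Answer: -399413764/43 ≈ -9.2887e+6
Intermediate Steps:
f = -71560
I(D) = D (I(D) = D + 0*(-2) = D + 0 = D)
S(V) = (411 + V)/(2*V) (S(V) = (V + 411)/(V + V) = (411 + V)/((2*V)) = (411 + V)*(1/(2*V)) = (411 + V)/(2*V))
(f - 368323)/S(-454) = (-71560 - 368323)/(((½)*(411 - 454)/(-454))) = -439883/((½)*(-1/454)*(-43)) = -439883/43/908 = -439883*908/43 = -399413764/43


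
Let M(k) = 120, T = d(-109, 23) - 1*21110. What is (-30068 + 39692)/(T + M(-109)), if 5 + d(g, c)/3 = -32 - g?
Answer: -4812/10387 ≈ -0.46327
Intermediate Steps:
d(g, c) = -111 - 3*g (d(g, c) = -15 + 3*(-32 - g) = -15 + (-96 - 3*g) = -111 - 3*g)
T = -20894 (T = (-111 - 3*(-109)) - 1*21110 = (-111 + 327) - 21110 = 216 - 21110 = -20894)
(-30068 + 39692)/(T + M(-109)) = (-30068 + 39692)/(-20894 + 120) = 9624/(-20774) = 9624*(-1/20774) = -4812/10387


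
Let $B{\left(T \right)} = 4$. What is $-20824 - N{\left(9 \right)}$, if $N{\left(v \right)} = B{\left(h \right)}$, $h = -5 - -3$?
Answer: $-20828$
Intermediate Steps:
$h = -2$ ($h = -5 + 3 = -2$)
$N{\left(v \right)} = 4$
$-20824 - N{\left(9 \right)} = -20824 - 4 = -20828$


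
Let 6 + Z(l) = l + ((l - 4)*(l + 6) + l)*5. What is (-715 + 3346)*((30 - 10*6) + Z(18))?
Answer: 4609512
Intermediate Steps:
Z(l) = -6 + 6*l + 5*(-4 + l)*(6 + l) (Z(l) = -6 + (l + ((l - 4)*(l + 6) + l)*5) = -6 + (l + ((-4 + l)*(6 + l) + l)*5) = -6 + (l + (l + (-4 + l)*(6 + l))*5) = -6 + (l + (5*l + 5*(-4 + l)*(6 + l))) = -6 + (6*l + 5*(-4 + l)*(6 + l)) = -6 + 6*l + 5*(-4 + l)*(6 + l))
(-715 + 3346)*((30 - 10*6) + Z(18)) = (-715 + 3346)*((30 - 10*6) + (-126 + 5*18**2 + 16*18)) = 2631*((30 - 60) + (-126 + 5*324 + 288)) = 2631*(-30 + (-126 + 1620 + 288)) = 2631*(-30 + 1782) = 2631*1752 = 4609512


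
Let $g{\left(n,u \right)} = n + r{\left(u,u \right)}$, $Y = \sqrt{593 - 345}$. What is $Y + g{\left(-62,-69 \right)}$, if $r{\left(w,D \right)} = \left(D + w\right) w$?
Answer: $9460 + 2 \sqrt{62} \approx 9475.8$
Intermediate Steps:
$r{\left(w,D \right)} = w \left(D + w\right)$
$Y = 2 \sqrt{62}$ ($Y = \sqrt{248} = 2 \sqrt{62} \approx 15.748$)
$g{\left(n,u \right)} = n + 2 u^{2}$ ($g{\left(n,u \right)} = n + u \left(u + u\right) = n + u 2 u = n + 2 u^{2}$)
$Y + g{\left(-62,-69 \right)} = 2 \sqrt{62} - \left(62 - 2 \left(-69\right)^{2}\right) = 2 \sqrt{62} + \left(-62 + 2 \cdot 4761\right) = 2 \sqrt{62} + \left(-62 + 9522\right) = 2 \sqrt{62} + 9460 = 9460 + 2 \sqrt{62}$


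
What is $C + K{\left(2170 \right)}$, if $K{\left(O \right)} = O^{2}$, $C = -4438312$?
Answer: $270588$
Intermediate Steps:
$C + K{\left(2170 \right)} = -4438312 + 2170^{2} = -4438312 + 4708900 = 270588$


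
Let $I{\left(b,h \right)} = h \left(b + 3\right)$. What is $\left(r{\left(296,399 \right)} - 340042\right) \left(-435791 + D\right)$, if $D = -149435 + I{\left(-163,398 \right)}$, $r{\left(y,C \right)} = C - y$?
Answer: $220588456734$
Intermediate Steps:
$I{\left(b,h \right)} = h \left(3 + b\right)$
$D = -213115$ ($D = -149435 + 398 \left(3 - 163\right) = -149435 + 398 \left(-160\right) = -149435 - 63680 = -213115$)
$\left(r{\left(296,399 \right)} - 340042\right) \left(-435791 + D\right) = \left(\left(399 - 296\right) - 340042\right) \left(-435791 - 213115\right) = \left(\left(399 - 296\right) - 340042\right) \left(-648906\right) = \left(103 - 340042\right) \left(-648906\right) = \left(-339939\right) \left(-648906\right) = 220588456734$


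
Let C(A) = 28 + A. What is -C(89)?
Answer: -117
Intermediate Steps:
-C(89) = -(28 + 89) = -1*117 = -117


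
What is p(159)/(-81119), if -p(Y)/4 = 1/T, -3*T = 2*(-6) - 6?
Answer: 2/243357 ≈ 8.2184e-6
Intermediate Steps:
T = 6 (T = -(2*(-6) - 6)/3 = -(-12 - 6)/3 = -⅓*(-18) = 6)
p(Y) = -⅔ (p(Y) = -4/6 = -4*⅙ = -⅔)
p(159)/(-81119) = -⅔/(-81119) = -⅔*(-1/81119) = 2/243357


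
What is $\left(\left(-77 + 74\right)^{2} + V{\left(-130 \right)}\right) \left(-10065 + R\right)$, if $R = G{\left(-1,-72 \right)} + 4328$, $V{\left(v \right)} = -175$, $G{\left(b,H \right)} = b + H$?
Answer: $964460$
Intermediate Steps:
$G{\left(b,H \right)} = H + b$
$R = 4255$ ($R = \left(-72 - 1\right) + 4328 = -73 + 4328 = 4255$)
$\left(\left(-77 + 74\right)^{2} + V{\left(-130 \right)}\right) \left(-10065 + R\right) = \left(\left(-77 + 74\right)^{2} - 175\right) \left(-10065 + 4255\right) = \left(\left(-3\right)^{2} - 175\right) \left(-5810\right) = \left(9 - 175\right) \left(-5810\right) = \left(-166\right) \left(-5810\right) = 964460$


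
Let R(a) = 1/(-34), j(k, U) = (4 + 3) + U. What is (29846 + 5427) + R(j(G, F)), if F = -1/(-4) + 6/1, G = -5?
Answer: 1199281/34 ≈ 35273.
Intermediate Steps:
F = 25/4 (F = -1*(-1/4) + 6*1 = 1/4 + 6 = 25/4 ≈ 6.2500)
j(k, U) = 7 + U
R(a) = -1/34
(29846 + 5427) + R(j(G, F)) = (29846 + 5427) - 1/34 = 35273 - 1/34 = 1199281/34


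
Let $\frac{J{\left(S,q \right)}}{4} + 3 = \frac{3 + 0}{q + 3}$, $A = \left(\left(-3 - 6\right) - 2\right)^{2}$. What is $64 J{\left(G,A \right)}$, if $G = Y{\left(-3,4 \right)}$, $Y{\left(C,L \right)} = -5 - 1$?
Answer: $- \frac{23616}{31} \approx -761.81$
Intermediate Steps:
$Y{\left(C,L \right)} = -6$ ($Y{\left(C,L \right)} = -5 - 1 = -6$)
$G = -6$
$A = 121$ ($A = \left(\left(-3 - 6\right) - 2\right)^{2} = \left(-9 - 2\right)^{2} = \left(-11\right)^{2} = 121$)
$J{\left(S,q \right)} = -12 + \frac{12}{3 + q}$ ($J{\left(S,q \right)} = -12 + 4 \frac{3 + 0}{q + 3} = -12 + 4 \frac{3}{3 + q} = -12 + \frac{12}{3 + q}$)
$64 J{\left(G,A \right)} = 64 \frac{12 \left(-2 - 121\right)}{3 + 121} = 64 \frac{12 \left(-2 - 121\right)}{124} = 64 \cdot 12 \cdot \frac{1}{124} \left(-123\right) = 64 \left(- \frac{369}{31}\right) = - \frac{23616}{31}$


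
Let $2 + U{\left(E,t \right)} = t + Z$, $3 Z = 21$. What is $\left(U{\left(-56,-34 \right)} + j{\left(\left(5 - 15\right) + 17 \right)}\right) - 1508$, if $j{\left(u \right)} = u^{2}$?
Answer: $-1488$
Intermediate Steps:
$Z = 7$ ($Z = \frac{1}{3} \cdot 21 = 7$)
$U{\left(E,t \right)} = 5 + t$ ($U{\left(E,t \right)} = -2 + \left(t + 7\right) = -2 + \left(7 + t\right) = 5 + t$)
$\left(U{\left(-56,-34 \right)} + j{\left(\left(5 - 15\right) + 17 \right)}\right) - 1508 = \left(\left(5 - 34\right) + \left(\left(5 - 15\right) + 17\right)^{2}\right) - 1508 = \left(-29 + \left(-10 + 17\right)^{2}\right) - 1508 = \left(-29 + 7^{2}\right) - 1508 = \left(-29 + 49\right) - 1508 = 20 - 1508 = -1488$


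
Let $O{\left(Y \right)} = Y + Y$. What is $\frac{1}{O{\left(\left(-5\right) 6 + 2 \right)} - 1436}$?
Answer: $- \frac{1}{1492} \approx -0.00067024$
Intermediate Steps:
$O{\left(Y \right)} = 2 Y$
$\frac{1}{O{\left(\left(-5\right) 6 + 2 \right)} - 1436} = \frac{1}{2 \left(\left(-5\right) 6 + 2\right) - 1436} = \frac{1}{2 \left(-30 + 2\right) - 1436} = \frac{1}{2 \left(-28\right) - 1436} = \frac{1}{-56 - 1436} = \frac{1}{-1492} = - \frac{1}{1492}$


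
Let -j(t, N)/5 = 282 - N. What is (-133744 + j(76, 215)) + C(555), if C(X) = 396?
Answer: -133683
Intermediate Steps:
j(t, N) = -1410 + 5*N (j(t, N) = -5*(282 - N) = -1410 + 5*N)
(-133744 + j(76, 215)) + C(555) = (-133744 + (-1410 + 5*215)) + 396 = (-133744 + (-1410 + 1075)) + 396 = (-133744 - 335) + 396 = -134079 + 396 = -133683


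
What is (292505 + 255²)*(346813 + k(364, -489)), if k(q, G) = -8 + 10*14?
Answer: 124043245850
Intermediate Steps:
k(q, G) = 132 (k(q, G) = -8 + 140 = 132)
(292505 + 255²)*(346813 + k(364, -489)) = (292505 + 255²)*(346813 + 132) = (292505 + 65025)*346945 = 357530*346945 = 124043245850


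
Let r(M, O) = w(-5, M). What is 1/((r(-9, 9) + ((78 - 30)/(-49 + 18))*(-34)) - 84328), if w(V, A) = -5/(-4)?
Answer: -124/10449989 ≈ -1.1866e-5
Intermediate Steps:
w(V, A) = 5/4 (w(V, A) = -5*(-¼) = 5/4)
r(M, O) = 5/4
1/((r(-9, 9) + ((78 - 30)/(-49 + 18))*(-34)) - 84328) = 1/((5/4 + ((78 - 30)/(-49 + 18))*(-34)) - 84328) = 1/((5/4 + (48/(-31))*(-34)) - 84328) = 1/((5/4 + (48*(-1/31))*(-34)) - 84328) = 1/((5/4 - 48/31*(-34)) - 84328) = 1/((5/4 + 1632/31) - 84328) = 1/(6683/124 - 84328) = 1/(-10449989/124) = -124/10449989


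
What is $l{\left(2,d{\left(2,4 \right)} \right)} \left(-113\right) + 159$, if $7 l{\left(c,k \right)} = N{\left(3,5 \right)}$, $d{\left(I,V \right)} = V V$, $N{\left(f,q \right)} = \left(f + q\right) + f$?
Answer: $- \frac{130}{7} \approx -18.571$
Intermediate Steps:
$N{\left(f,q \right)} = q + 2 f$
$d{\left(I,V \right)} = V^{2}$
$l{\left(c,k \right)} = \frac{11}{7}$ ($l{\left(c,k \right)} = \frac{5 + 2 \cdot 3}{7} = \frac{5 + 6}{7} = \frac{1}{7} \cdot 11 = \frac{11}{7}$)
$l{\left(2,d{\left(2,4 \right)} \right)} \left(-113\right) + 159 = \frac{11}{7} \left(-113\right) + 159 = - \frac{1243}{7} + 159 = - \frac{130}{7}$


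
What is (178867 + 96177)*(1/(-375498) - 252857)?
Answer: -13057342286263814/187749 ≈ -6.9547e+10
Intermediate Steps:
(178867 + 96177)*(1/(-375498) - 252857) = 275044*(-1/375498 - 252857) = 275044*(-94947297787/375498) = -13057342286263814/187749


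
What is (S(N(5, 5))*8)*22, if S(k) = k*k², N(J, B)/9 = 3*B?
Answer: 433026000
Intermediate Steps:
N(J, B) = 27*B (N(J, B) = 9*(3*B) = 27*B)
S(k) = k³
(S(N(5, 5))*8)*22 = ((27*5)³*8)*22 = (135³*8)*22 = (2460375*8)*22 = 19683000*22 = 433026000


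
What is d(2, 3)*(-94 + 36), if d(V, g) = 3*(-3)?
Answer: 522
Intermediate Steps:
d(V, g) = -9
d(2, 3)*(-94 + 36) = -9*(-94 + 36) = -9*(-58) = 522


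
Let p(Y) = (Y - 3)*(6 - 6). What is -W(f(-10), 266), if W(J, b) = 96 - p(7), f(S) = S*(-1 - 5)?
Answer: -96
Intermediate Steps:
p(Y) = 0 (p(Y) = (-3 + Y)*0 = 0)
f(S) = -6*S (f(S) = S*(-6) = -6*S)
W(J, b) = 96 (W(J, b) = 96 - 1*0 = 96 + 0 = 96)
-W(f(-10), 266) = -1*96 = -96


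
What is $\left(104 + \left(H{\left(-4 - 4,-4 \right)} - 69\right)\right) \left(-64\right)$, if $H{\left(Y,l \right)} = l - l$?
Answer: $-2240$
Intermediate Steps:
$H{\left(Y,l \right)} = 0$
$\left(104 + \left(H{\left(-4 - 4,-4 \right)} - 69\right)\right) \left(-64\right) = \left(104 + \left(0 - 69\right)\right) \left(-64\right) = \left(104 - 69\right) \left(-64\right) = 35 \left(-64\right) = -2240$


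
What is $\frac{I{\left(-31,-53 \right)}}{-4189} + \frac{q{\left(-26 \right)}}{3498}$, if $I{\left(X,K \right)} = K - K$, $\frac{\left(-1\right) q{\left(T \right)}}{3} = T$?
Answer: $\frac{13}{583} \approx 0.022298$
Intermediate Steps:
$q{\left(T \right)} = - 3 T$
$I{\left(X,K \right)} = 0$
$\frac{I{\left(-31,-53 \right)}}{-4189} + \frac{q{\left(-26 \right)}}{3498} = \frac{0}{-4189} + \frac{\left(-3\right) \left(-26\right)}{3498} = 0 \left(- \frac{1}{4189}\right) + 78 \cdot \frac{1}{3498} = 0 + \frac{13}{583} = \frac{13}{583}$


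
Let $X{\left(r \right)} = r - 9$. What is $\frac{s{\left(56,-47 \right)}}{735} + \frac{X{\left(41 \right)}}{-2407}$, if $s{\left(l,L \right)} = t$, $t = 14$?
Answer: $\frac{1454}{252735} \approx 0.0057531$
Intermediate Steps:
$X{\left(r \right)} = -9 + r$
$s{\left(l,L \right)} = 14$
$\frac{s{\left(56,-47 \right)}}{735} + \frac{X{\left(41 \right)}}{-2407} = \frac{14}{735} + \frac{-9 + 41}{-2407} = 14 \cdot \frac{1}{735} + 32 \left(- \frac{1}{2407}\right) = \frac{2}{105} - \frac{32}{2407} = \frac{1454}{252735}$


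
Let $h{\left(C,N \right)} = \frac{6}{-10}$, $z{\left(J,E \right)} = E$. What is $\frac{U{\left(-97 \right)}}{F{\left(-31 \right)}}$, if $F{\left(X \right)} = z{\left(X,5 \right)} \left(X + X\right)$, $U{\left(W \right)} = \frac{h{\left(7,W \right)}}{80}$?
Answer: $\frac{3}{124000} \approx 2.4194 \cdot 10^{-5}$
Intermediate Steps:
$h{\left(C,N \right)} = - \frac{3}{5}$ ($h{\left(C,N \right)} = 6 \left(- \frac{1}{10}\right) = - \frac{3}{5}$)
$U{\left(W \right)} = - \frac{3}{400}$ ($U{\left(W \right)} = - \frac{3}{5 \cdot 80} = \left(- \frac{3}{5}\right) \frac{1}{80} = - \frac{3}{400}$)
$F{\left(X \right)} = 10 X$ ($F{\left(X \right)} = 5 \left(X + X\right) = 5 \cdot 2 X = 10 X$)
$\frac{U{\left(-97 \right)}}{F{\left(-31 \right)}} = - \frac{3}{400 \cdot 10 \left(-31\right)} = - \frac{3}{400 \left(-310\right)} = \left(- \frac{3}{400}\right) \left(- \frac{1}{310}\right) = \frac{3}{124000}$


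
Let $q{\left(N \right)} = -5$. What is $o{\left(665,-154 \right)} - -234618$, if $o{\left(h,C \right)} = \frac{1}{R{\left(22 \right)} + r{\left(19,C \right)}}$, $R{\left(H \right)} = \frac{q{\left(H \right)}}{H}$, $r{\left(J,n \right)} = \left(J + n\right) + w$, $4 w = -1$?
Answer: $\frac{1398557854}{5961} \approx 2.3462 \cdot 10^{5}$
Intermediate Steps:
$w = - \frac{1}{4}$ ($w = \frac{1}{4} \left(-1\right) = - \frac{1}{4} \approx -0.25$)
$r{\left(J,n \right)} = - \frac{1}{4} + J + n$ ($r{\left(J,n \right)} = \left(J + n\right) - \frac{1}{4} = - \frac{1}{4} + J + n$)
$R{\left(H \right)} = - \frac{5}{H}$
$o{\left(h,C \right)} = \frac{1}{\frac{815}{44} + C}$ ($o{\left(h,C \right)} = \frac{1}{- \frac{5}{22} + \left(- \frac{1}{4} + 19 + C\right)} = \frac{1}{\left(-5\right) \frac{1}{22} + \left(\frac{75}{4} + C\right)} = \frac{1}{- \frac{5}{22} + \left(\frac{75}{4} + C\right)} = \frac{1}{\frac{815}{44} + C}$)
$o{\left(665,-154 \right)} - -234618 = \frac{44}{815 + 44 \left(-154\right)} - -234618 = \frac{44}{815 - 6776} + 234618 = \frac{44}{-5961} + 234618 = 44 \left(- \frac{1}{5961}\right) + 234618 = - \frac{44}{5961} + 234618 = \frac{1398557854}{5961}$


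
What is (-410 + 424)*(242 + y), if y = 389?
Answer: 8834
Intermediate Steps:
(-410 + 424)*(242 + y) = (-410 + 424)*(242 + 389) = 14*631 = 8834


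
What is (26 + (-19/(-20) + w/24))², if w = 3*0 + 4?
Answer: 2647129/3600 ≈ 735.31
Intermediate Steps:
w = 4 (w = 0 + 4 = 4)
(26 + (-19/(-20) + w/24))² = (26 + (-19/(-20) + 4/24))² = (26 + (-19*(-1/20) + 4*(1/24)))² = (26 + (19/20 + ⅙))² = (26 + 67/60)² = (1627/60)² = 2647129/3600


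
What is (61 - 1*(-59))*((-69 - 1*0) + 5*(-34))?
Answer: -28680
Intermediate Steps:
(61 - 1*(-59))*((-69 - 1*0) + 5*(-34)) = (61 + 59)*((-69 + 0) - 170) = 120*(-69 - 170) = 120*(-239) = -28680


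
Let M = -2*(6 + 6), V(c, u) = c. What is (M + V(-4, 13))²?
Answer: 784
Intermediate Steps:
M = -24 (M = -2*12 = -24)
(M + V(-4, 13))² = (-24 - 4)² = (-28)² = 784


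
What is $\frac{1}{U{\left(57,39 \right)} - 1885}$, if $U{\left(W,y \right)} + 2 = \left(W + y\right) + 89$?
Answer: $- \frac{1}{1702} \approx -0.00058754$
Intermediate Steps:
$U{\left(W,y \right)} = 87 + W + y$ ($U{\left(W,y \right)} = -2 + \left(\left(W + y\right) + 89\right) = -2 + \left(89 + W + y\right) = 87 + W + y$)
$\frac{1}{U{\left(57,39 \right)} - 1885} = \frac{1}{\left(87 + 57 + 39\right) - 1885} = \frac{1}{183 - 1885} = \frac{1}{-1702} = - \frac{1}{1702}$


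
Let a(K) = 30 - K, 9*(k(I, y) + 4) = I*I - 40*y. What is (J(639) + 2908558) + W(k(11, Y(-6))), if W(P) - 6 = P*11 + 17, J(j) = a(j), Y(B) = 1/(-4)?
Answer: 26172793/9 ≈ 2.9081e+6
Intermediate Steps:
Y(B) = -¼
k(I, y) = -4 - 40*y/9 + I²/9 (k(I, y) = -4 + (I*I - 40*y)/9 = -4 + (I² - 40*y)/9 = -4 + (-40*y/9 + I²/9) = -4 - 40*y/9 + I²/9)
J(j) = 30 - j
W(P) = 23 + 11*P (W(P) = 6 + (P*11 + 17) = 6 + (11*P + 17) = 6 + (17 + 11*P) = 23 + 11*P)
(J(639) + 2908558) + W(k(11, Y(-6))) = ((30 - 1*639) + 2908558) + (23 + 11*(-4 - 40/9*(-¼) + (⅑)*11²)) = ((30 - 639) + 2908558) + (23 + 11*(-4 + 10/9 + (⅑)*121)) = (-609 + 2908558) + (23 + 11*(-4 + 10/9 + 121/9)) = 2907949 + (23 + 11*(95/9)) = 2907949 + (23 + 1045/9) = 2907949 + 1252/9 = 26172793/9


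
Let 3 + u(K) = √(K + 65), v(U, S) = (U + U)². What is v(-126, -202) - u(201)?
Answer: 63507 - √266 ≈ 63491.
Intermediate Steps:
v(U, S) = 4*U² (v(U, S) = (2*U)² = 4*U²)
u(K) = -3 + √(65 + K) (u(K) = -3 + √(K + 65) = -3 + √(65 + K))
v(-126, -202) - u(201) = 4*(-126)² - (-3 + √(65 + 201)) = 4*15876 - (-3 + √266) = 63504 + (3 - √266) = 63507 - √266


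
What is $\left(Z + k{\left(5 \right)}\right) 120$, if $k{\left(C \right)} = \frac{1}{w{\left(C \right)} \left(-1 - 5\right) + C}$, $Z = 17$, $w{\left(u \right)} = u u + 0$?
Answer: $\frac{59136}{29} \approx 2039.2$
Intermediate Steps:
$w{\left(u \right)} = u^{2}$ ($w{\left(u \right)} = u^{2} + 0 = u^{2}$)
$k{\left(C \right)} = \frac{1}{C - 6 C^{2}}$ ($k{\left(C \right)} = \frac{1}{C^{2} \left(-1 - 5\right) + C} = \frac{1}{C^{2} \left(-6\right) + C} = \frac{1}{- 6 C^{2} + C} = \frac{1}{C - 6 C^{2}}$)
$\left(Z + k{\left(5 \right)}\right) 120 = \left(17 - \frac{1}{5 \left(-1 + 6 \cdot 5\right)}\right) 120 = \left(17 - \frac{1}{5 \left(-1 + 30\right)}\right) 120 = \left(17 - \frac{1}{5 \cdot 29}\right) 120 = \left(17 - \frac{1}{5} \cdot \frac{1}{29}\right) 120 = \left(17 - \frac{1}{145}\right) 120 = \frac{2464}{145} \cdot 120 = \frac{59136}{29}$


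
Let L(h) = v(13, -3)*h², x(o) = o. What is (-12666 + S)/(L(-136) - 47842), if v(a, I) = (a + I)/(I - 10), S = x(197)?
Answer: 162097/806906 ≈ 0.20089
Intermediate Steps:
S = 197
v(a, I) = (I + a)/(-10 + I)
L(h) = -10*h²/13 (L(h) = ((-3 + 13)/(-10 - 3))*h² = (10/(-13))*h² = (-1/13*10)*h² = -10*h²/13)
(-12666 + S)/(L(-136) - 47842) = (-12666 + 197)/(-10/13*(-136)² - 47842) = -12469/(-10/13*18496 - 47842) = -12469/(-184960/13 - 47842) = -12469/(-806906/13) = -12469*(-13/806906) = 162097/806906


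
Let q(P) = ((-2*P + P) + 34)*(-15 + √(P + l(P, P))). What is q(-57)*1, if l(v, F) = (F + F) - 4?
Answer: -1365 + 455*I*√7 ≈ -1365.0 + 1203.8*I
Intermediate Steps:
l(v, F) = -4 + 2*F (l(v, F) = 2*F - 4 = -4 + 2*F)
q(P) = (-15 + √(-4 + 3*P))*(34 - P) (q(P) = ((-2*P + P) + 34)*(-15 + √(P + (-4 + 2*P))) = (-P + 34)*(-15 + √(-4 + 3*P)) = (34 - P)*(-15 + √(-4 + 3*P)) = (-15 + √(-4 + 3*P))*(34 - P))
q(-57)*1 = (-510 + 15*(-57) + 34*√(-4 + 3*(-57)) - 1*(-57)*√(-4 + 3*(-57)))*1 = (-510 - 855 + 34*√(-4 - 171) - 1*(-57)*√(-4 - 171))*1 = (-510 - 855 + 34*√(-175) - 1*(-57)*√(-175))*1 = (-510 - 855 + 34*(5*I*√7) - 1*(-57)*5*I*√7)*1 = (-510 - 855 + 170*I*√7 + 285*I*√7)*1 = (-1365 + 455*I*√7)*1 = -1365 + 455*I*√7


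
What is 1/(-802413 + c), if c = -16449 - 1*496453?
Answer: -1/1315315 ≈ -7.6027e-7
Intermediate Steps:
c = -512902 (c = -16449 - 496453 = -512902)
1/(-802413 + c) = 1/(-802413 - 512902) = 1/(-1315315) = -1/1315315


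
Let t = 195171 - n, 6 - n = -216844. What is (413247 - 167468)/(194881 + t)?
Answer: 245779/173202 ≈ 1.4190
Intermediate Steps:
n = 216850 (n = 6 - 1*(-216844) = 6 + 216844 = 216850)
t = -21679 (t = 195171 - 1*216850 = 195171 - 216850 = -21679)
(413247 - 167468)/(194881 + t) = (413247 - 167468)/(194881 - 21679) = 245779/173202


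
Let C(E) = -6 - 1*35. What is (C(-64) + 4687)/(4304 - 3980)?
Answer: 2323/162 ≈ 14.340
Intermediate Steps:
C(E) = -41 (C(E) = -6 - 35 = -41)
(C(-64) + 4687)/(4304 - 3980) = (-41 + 4687)/(4304 - 3980) = 4646/324 = 4646*(1/324) = 2323/162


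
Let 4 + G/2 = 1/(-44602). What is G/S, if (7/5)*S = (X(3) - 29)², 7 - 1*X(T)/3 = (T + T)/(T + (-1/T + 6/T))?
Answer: -61194287/768157945 ≈ -0.079664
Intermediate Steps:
G = -178409/22301 (G = -8 + 2/(-44602) = -8 + 2*(-1/44602) = -8 - 1/22301 = -178409/22301 ≈ -8.0000)
X(T) = 21 - 6*T/(T + 5/T) (X(T) = 21 - 3*(T + T)/(T + (-1/T + 6/T)) = 21 - 3*2*T/(T + 5/T) = 21 - 6*T/(T + 5/T))
S = 34445/343 (S = 5*(15*(7 + 3²)/(5 + 3²) - 29)²/7 = 5*(15*(7 + 9)/(5 + 9) - 29)²/7 = 5*(15*16/14 - 29)²/7 = 5*(15*(1/14)*16 - 29)²/7 = 5*(120/7 - 29)²/7 = 5*(-83/7)²/7 = (5/7)*(6889/49) = 34445/343 ≈ 100.42)
G/S = -178409/(22301*34445/343) = -178409/22301*343/34445 = -61194287/768157945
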